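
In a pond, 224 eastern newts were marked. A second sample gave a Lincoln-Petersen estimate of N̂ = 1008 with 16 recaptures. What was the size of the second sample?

From N = M·C/R: C = N·R / M = 1008·16 / 224 = 16128 / 224 = 72.

C = 72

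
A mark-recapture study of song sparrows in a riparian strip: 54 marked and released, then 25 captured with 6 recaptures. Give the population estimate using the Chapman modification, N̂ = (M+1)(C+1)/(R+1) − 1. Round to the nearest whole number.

N ≈ 203

N̂ = (54+1)(25+1)/(6+1) − 1 = 55·26/7 − 1
= 1430/7 − 1 ≈ 204.3 − 1 ≈ 203.3 → 203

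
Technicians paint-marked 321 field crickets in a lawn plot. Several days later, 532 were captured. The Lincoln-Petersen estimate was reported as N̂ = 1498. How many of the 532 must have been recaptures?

From N = M·C/R: R = M·C / N = 321·532 / 1498 = 170772 / 1498 = 114.

R = 114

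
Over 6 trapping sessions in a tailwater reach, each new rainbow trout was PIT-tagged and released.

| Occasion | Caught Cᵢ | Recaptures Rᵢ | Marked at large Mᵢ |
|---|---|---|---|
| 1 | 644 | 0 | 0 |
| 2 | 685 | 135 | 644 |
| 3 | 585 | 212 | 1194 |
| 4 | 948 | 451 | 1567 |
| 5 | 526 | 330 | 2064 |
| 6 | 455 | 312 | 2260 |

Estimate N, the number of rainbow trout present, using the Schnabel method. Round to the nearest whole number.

Σ MᵢCᵢ = 0·644 + 644·685 + 1194·585 + 1567·948 + 2064·526 + 2260·455 = 0 + 441140 + 698490 + 1485516 + 1085664 + 1028300 = 4739110
Σ Rᵢ = 0 + 135 + 212 + 451 + 330 + 312 = 1440
N̂ = 4739110 / 1440 ≈ 3291.0 → 3291

N ≈ 3291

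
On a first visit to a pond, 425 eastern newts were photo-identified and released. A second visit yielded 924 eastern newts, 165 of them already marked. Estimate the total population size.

N = 2380

Lincoln-Petersen assumes M/N = R/C, so N = M·C / R.
N = (425 × 924) / 165 = 392700 / 165 = 2380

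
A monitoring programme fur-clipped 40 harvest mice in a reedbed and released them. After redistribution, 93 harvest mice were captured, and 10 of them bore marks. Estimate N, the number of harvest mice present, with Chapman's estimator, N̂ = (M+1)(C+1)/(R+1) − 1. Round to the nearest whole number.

N ≈ 349

N̂ = (40+1)(93+1)/(10+1) − 1 = 41·94/11 − 1
= 3854/11 − 1 ≈ 350.4 − 1 ≈ 349.4 → 349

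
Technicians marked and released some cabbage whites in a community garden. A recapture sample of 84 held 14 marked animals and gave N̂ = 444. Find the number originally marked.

M = 74

From N = M·C/R: M = N·R / C = 444·14 / 84 = 6216 / 84 = 74.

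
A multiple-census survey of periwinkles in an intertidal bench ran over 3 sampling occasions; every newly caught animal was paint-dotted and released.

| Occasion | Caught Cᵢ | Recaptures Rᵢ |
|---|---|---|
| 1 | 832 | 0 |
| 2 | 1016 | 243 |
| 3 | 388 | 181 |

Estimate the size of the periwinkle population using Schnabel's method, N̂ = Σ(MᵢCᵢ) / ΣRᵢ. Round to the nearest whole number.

N ≈ 3462

Marked at large before each occasion: Mᵢ = Σⱼ<ᵢ (Cⱼ − Rⱼ) → M1=0, M2=832, M3=1605
Σ MᵢCᵢ = 0·832 + 832·1016 + 1605·388 = 0 + 845312 + 622740 = 1468052
Σ Rᵢ = 0 + 243 + 181 = 424
N̂ = 1468052 / 424 ≈ 3462.4 → 3462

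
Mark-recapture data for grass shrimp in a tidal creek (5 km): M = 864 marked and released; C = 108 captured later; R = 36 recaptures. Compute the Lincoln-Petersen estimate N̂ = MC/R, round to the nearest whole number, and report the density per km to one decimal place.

N̂ = 864·108/36 = 93312/36 = 2592
Density = N̂ / area = 2592 / 5 ≈ 518.40 → 518.4 per km

density ≈ 518.4 grass shrimp per km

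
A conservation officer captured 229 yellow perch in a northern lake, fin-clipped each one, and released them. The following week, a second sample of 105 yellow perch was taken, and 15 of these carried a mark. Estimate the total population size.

The marked fraction in the recapture sample should equal the marked fraction in the population: 15/105 = 229/N.
N = (229 × 105) / 15 = 24045 / 15 = 1603

N = 1603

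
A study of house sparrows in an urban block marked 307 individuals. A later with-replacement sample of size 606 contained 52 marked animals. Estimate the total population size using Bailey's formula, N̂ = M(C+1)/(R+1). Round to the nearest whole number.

N̂ = 307·(606+1)/(52+1) = 307·607/53 = 186349/53 ≈ 3516.0 → 3516

N ≈ 3516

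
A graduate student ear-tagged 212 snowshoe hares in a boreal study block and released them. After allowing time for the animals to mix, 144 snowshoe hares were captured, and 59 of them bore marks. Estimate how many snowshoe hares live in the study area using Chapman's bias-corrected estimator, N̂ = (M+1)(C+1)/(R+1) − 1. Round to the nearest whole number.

N̂ = (212+1)(144+1)/(59+1) − 1 = 213·145/60 − 1
= 30885/60 − 1 ≈ 514.8 − 1 ≈ 513.8 → 514

N ≈ 514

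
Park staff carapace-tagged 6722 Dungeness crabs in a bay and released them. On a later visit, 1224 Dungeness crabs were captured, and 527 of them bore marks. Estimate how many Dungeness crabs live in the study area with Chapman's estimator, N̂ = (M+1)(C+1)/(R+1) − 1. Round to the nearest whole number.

N̂ = (6722+1)(1224+1)/(527+1) − 1 = 6723·1225/528 − 1
= 8235675/528 − 1 ≈ 15597.9 − 1 ≈ 15596.9 → 15597

N ≈ 15,597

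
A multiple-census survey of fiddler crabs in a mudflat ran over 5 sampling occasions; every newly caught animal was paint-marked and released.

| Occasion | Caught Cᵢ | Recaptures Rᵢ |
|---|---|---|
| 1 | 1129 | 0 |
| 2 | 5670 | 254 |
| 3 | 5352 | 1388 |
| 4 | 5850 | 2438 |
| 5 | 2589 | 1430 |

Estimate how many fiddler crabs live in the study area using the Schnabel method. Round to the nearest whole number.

Marked at large before each occasion: Mᵢ = Σⱼ<ᵢ (Cⱼ − Rⱼ) → M1=0, M2=1129, M3=6545, M4=10509, M5=13921
Σ MᵢCᵢ = 0·1129 + 1129·5670 + 6545·5352 + 10509·5850 + 13921·2589 = 0 + 6401430 + 35028840 + 61477650 + 36041469 = 138949389
Σ Rᵢ = 0 + 254 + 1388 + 2438 + 1430 = 5510
N̂ = 138949389 / 5510 ≈ 25217.7 → 25218

N ≈ 25,218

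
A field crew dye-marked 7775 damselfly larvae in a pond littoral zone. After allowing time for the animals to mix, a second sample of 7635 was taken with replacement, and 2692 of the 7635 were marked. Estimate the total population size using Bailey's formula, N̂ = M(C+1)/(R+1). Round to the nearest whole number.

N ≈ 22,046

N̂ = 7775·(7635+1)/(2692+1) = 7775·7636/2693 = 59369900/2693 ≈ 22046.0 → 22046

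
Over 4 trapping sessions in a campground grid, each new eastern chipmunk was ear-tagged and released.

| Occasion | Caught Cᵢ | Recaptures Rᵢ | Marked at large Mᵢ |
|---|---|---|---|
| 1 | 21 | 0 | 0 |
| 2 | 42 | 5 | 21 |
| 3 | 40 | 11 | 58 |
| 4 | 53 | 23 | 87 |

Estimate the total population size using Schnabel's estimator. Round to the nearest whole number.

Σ MᵢCᵢ = 0·21 + 21·42 + 58·40 + 87·53 = 0 + 882 + 2320 + 4611 = 7813
Σ Rᵢ = 0 + 5 + 11 + 23 = 39
N̂ = 7813 / 39 ≈ 200.3 → 200

N ≈ 200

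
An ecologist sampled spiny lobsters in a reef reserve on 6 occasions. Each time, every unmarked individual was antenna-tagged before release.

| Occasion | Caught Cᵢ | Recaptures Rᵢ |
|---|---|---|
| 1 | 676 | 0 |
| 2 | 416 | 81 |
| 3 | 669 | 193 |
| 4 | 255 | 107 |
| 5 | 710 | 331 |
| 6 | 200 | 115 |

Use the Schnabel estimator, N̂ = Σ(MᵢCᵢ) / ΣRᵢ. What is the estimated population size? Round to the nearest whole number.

N ≈ 3507

Marked at large before each occasion: Mᵢ = Σⱼ<ᵢ (Cⱼ − Rⱼ) → M1=0, M2=676, M3=1011, M4=1487, M5=1635, M6=2014
Σ MᵢCᵢ = 0·676 + 676·416 + 1011·669 + 1487·255 + 1635·710 + 2014·200 = 0 + 281216 + 676359 + 379185 + 1160850 + 402800 = 2900410
Σ Rᵢ = 0 + 81 + 193 + 107 + 331 + 115 = 827
N̂ = 2900410 / 827 ≈ 3507.1 → 3507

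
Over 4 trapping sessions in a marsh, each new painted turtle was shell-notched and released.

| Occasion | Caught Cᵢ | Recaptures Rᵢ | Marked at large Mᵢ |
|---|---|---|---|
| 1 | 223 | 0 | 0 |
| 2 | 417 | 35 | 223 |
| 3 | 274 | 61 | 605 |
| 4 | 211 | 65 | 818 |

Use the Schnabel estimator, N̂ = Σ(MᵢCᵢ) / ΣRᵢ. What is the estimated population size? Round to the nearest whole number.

Σ MᵢCᵢ = 0·223 + 223·417 + 605·274 + 818·211 = 0 + 92991 + 165770 + 172598 = 431359
Σ Rᵢ = 0 + 35 + 61 + 65 = 161
N̂ = 431359 / 161 ≈ 2679.2 → 2679

N ≈ 2679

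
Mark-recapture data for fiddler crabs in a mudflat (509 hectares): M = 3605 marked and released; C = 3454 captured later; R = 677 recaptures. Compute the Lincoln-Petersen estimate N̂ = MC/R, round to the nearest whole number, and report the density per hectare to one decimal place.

N̂ = 3605·3454/677 = 12451670/677 ≈ 18392.4 → 18392
Density = N̂ / area = 18392 / 509 ≈ 36.13 → 36.1 per hectare

density ≈ 36.1 fiddler crabs per hectare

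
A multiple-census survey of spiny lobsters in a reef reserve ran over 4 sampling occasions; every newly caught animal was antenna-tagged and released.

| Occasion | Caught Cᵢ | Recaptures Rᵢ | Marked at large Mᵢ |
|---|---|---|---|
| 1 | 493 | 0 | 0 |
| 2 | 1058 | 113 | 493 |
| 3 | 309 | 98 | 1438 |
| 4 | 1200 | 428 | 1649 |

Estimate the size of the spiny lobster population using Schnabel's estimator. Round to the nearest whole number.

Σ MᵢCᵢ = 0·493 + 493·1058 + 1438·309 + 1649·1200 = 0 + 521594 + 444342 + 1978800 = 2944736
Σ Rᵢ = 0 + 113 + 98 + 428 = 639
N̂ = 2944736 / 639 ≈ 4608.4 → 4608

N ≈ 4608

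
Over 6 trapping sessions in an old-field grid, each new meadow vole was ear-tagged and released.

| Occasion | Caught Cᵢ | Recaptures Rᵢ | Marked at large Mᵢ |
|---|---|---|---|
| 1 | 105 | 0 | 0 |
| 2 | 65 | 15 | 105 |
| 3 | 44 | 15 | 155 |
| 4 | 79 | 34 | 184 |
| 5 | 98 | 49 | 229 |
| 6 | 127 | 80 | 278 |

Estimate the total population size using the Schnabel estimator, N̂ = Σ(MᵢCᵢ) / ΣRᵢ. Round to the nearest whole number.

Σ MᵢCᵢ = 0·105 + 105·65 + 155·44 + 184·79 + 229·98 + 278·127 = 0 + 6825 + 6820 + 14536 + 22442 + 35306 = 85929
Σ Rᵢ = 0 + 15 + 15 + 34 + 49 + 80 = 193
N̂ = 85929 / 193 ≈ 445.2 → 445

N ≈ 445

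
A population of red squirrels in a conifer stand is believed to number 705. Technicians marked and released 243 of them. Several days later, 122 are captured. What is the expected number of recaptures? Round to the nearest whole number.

expected recaptures ≈ 42

Expected recaptures E[R] = M·C / N.
E[R] = 243 × 122 / 705 = 29646 / 705 ≈ 42.1 → 42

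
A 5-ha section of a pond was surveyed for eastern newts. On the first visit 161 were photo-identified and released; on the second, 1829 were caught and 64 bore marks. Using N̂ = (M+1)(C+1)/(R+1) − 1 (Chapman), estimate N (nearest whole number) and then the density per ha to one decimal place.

N̂ = 162·1830/65 − 1 = 296460/65 − 1 ≈ 4559.9 → 4560
Density = N̂ / area = 4560 / 5 = 912.0 per ha

density ≈ 912.0 eastern newts per ha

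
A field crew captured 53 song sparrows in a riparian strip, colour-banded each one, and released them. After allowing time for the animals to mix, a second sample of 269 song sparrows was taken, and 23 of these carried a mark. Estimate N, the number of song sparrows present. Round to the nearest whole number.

N ≈ 620

N = (53 × 269) / 23 = 14257 / 23 ≈ 619.9 → 620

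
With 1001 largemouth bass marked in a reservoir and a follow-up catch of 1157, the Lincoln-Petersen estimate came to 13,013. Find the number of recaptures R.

From N = M·C/R: R = M·C / N = 1001·1157 / 13013 = 1158157 / 13013 = 89.

R = 89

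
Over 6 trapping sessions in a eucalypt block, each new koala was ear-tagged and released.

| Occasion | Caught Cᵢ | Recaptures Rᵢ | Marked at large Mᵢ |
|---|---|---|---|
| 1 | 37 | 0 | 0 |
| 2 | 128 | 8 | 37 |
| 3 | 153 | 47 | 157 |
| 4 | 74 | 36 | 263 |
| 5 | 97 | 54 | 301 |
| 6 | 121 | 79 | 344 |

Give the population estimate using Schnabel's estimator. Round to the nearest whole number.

N ≈ 531

Σ MᵢCᵢ = 0·37 + 37·128 + 157·153 + 263·74 + 301·97 + 344·121 = 0 + 4736 + 24021 + 19462 + 29197 + 41624 = 119040
Σ Rᵢ = 0 + 8 + 47 + 36 + 54 + 79 = 224
N̂ = 119040 / 224 ≈ 531.4 → 531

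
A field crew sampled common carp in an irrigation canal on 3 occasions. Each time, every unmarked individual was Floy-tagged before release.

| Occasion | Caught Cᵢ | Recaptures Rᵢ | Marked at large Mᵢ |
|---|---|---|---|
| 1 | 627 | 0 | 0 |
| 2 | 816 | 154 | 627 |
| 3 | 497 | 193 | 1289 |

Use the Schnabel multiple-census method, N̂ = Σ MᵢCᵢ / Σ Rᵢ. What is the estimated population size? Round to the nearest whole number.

N ≈ 3321

Σ MᵢCᵢ = 0·627 + 627·816 + 1289·497 = 0 + 511632 + 640633 = 1152265
Σ Rᵢ = 0 + 154 + 193 = 347
N̂ = 1152265 / 347 ≈ 3320.6 → 3321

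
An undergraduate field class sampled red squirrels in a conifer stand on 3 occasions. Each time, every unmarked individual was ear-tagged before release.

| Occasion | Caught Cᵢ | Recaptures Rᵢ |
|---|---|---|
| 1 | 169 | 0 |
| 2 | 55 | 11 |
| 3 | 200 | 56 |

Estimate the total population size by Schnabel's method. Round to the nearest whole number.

N ≈ 775

Marked at large before each occasion: Mᵢ = Σⱼ<ᵢ (Cⱼ − Rⱼ) → M1=0, M2=169, M3=213
Σ MᵢCᵢ = 0·169 + 169·55 + 213·200 = 0 + 9295 + 42600 = 51895
Σ Rᵢ = 0 + 11 + 56 = 67
N̂ = 51895 / 67 ≈ 774.6 → 775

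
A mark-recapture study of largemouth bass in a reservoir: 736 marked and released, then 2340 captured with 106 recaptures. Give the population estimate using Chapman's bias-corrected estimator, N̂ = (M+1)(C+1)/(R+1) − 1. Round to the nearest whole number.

N ≈ 16,123

N̂ = (736+1)(2340+1)/(106+1) − 1 = 737·2341/107 − 1
= 1725317/107 − 1 ≈ 16124.46 − 1 ≈ 16123.46 → 16123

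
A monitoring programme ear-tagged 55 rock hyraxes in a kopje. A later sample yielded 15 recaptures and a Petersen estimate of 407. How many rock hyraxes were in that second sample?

From N = M·C/R: C = N·R / M = 407·15 / 55 = 6105 / 55 = 111.

C = 111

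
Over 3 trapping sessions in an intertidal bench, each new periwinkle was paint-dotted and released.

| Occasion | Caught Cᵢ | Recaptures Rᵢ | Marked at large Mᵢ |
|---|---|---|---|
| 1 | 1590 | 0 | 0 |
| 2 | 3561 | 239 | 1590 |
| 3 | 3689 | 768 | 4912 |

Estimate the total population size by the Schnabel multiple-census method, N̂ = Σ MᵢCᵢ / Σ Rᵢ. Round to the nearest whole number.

Σ MᵢCᵢ = 0·1590 + 1590·3561 + 4912·3689 = 0 + 5661990 + 18120368 = 23782358
Σ Rᵢ = 0 + 239 + 768 = 1007
N̂ = 23782358 / 1007 ≈ 23617.0 → 23617

N ≈ 23,617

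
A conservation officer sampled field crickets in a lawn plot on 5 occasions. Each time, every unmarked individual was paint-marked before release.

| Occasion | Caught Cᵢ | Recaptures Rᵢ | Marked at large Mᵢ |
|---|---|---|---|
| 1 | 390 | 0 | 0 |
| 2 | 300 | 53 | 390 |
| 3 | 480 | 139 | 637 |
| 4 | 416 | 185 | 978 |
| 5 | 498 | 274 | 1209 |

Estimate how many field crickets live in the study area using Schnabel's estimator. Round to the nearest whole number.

N ≈ 2199

Σ MᵢCᵢ = 0·390 + 390·300 + 637·480 + 978·416 + 1209·498 = 0 + 117000 + 305760 + 406848 + 602082 = 1431690
Σ Rᵢ = 0 + 53 + 139 + 185 + 274 = 651
N̂ = 1431690 / 651 ≈ 2199.2 → 2199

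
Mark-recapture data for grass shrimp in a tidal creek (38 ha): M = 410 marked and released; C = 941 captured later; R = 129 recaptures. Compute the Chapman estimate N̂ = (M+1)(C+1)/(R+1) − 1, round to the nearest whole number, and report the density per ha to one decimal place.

density ≈ 78.3 grass shrimp per ha

N̂ = 411·942/130 − 1 = 387162/130 − 1 ≈ 2977.2 → 2977
Density = N̂ / area = 2977 / 38 ≈ 78.34 → 78.3 per ha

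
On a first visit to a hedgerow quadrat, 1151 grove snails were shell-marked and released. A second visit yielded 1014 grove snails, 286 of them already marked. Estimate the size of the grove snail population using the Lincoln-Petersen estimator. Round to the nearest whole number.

N ≈ 4081

If marked individuals mix randomly, R/C ≈ M/N, giving N ≈ M·C/R.
N = (1151 × 1014) / 286 = 1167114 / 286 ≈ 4080.8 → 4081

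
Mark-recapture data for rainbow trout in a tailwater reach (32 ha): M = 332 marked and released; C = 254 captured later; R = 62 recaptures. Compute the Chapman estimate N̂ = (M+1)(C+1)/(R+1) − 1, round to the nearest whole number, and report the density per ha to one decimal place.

density ≈ 42.1 rainbow trout per ha

N̂ = 333·255/63 − 1 = 84915/63 − 1 ≈ 1346.9 → 1347
Density = N̂ / area = 1347 / 32 ≈ 42.09 → 42.1 per ha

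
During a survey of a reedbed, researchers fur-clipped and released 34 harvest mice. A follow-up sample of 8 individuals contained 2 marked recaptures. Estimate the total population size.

Lincoln-Petersen assumes M/N = R/C, so N = M·C / R.
N = (34 × 8) / 2 = 272 / 2 = 136

N = 136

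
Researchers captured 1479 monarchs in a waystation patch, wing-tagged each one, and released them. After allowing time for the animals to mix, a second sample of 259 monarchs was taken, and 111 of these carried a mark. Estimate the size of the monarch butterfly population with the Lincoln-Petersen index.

N = 3451

If marked individuals mix randomly, R/C ≈ M/N, giving N ≈ M·C/R.
N = (1479 × 259) / 111 = 383061 / 111 = 3451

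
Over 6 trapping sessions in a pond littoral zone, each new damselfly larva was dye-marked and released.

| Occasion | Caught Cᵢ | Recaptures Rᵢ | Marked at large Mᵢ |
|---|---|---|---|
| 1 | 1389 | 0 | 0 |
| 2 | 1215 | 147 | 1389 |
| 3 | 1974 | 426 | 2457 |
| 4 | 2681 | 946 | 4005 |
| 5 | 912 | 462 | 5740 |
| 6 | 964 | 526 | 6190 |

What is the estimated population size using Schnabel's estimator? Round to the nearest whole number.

N ≈ 11,359

Σ MᵢCᵢ = 0·1389 + 1389·1215 + 2457·1974 + 4005·2681 + 5740·912 + 6190·964 = 0 + 1687635 + 4850118 + 10737405 + 5234880 + 5967160 = 28477198
Σ Rᵢ = 0 + 147 + 426 + 946 + 462 + 526 = 2507
N̂ = 28477198 / 2507 ≈ 11359.1 → 11359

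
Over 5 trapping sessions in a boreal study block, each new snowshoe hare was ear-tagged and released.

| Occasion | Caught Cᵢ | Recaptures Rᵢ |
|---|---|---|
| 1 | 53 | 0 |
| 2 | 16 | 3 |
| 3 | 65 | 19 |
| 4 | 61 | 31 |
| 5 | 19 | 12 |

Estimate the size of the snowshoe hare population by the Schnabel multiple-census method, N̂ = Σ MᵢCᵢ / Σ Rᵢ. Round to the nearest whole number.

Marked at large before each occasion: Mᵢ = Σⱼ<ᵢ (Cⱼ − Rⱼ) → M1=0, M2=53, M3=66, M4=112, M5=142
Σ MᵢCᵢ = 0·53 + 53·16 + 66·65 + 112·61 + 142·19 = 0 + 848 + 4290 + 6832 + 2698 = 14668
Σ Rᵢ = 0 + 3 + 19 + 31 + 12 = 65
N̂ = 14668 / 65 ≈ 225.7 → 226

N ≈ 226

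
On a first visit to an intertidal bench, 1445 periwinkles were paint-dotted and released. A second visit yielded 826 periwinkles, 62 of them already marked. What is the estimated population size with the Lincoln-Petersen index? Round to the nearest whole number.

Lincoln-Petersen assumes M/N = R/C, so N = M·C / R.
N = (1445 × 826) / 62 = 1193570 / 62 ≈ 19251.1 → 19251

N ≈ 19,251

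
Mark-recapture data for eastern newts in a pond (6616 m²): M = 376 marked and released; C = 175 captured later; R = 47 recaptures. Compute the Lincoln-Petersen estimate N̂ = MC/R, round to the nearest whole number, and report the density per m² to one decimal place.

N̂ = 376·175/47 = 65800/47 = 1400
Density = N̂ / area = 1400 / 6616 ≈ 0.21 → 0.2 per m²

density ≈ 0.2 eastern newts per m²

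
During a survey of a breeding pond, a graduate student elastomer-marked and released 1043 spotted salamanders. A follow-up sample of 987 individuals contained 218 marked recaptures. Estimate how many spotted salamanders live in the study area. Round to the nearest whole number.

N ≈ 4722

If marked individuals mix randomly, R/C ≈ M/N, giving N ≈ M·C/R.
N = (1043 × 987) / 218 = 1029441 / 218 ≈ 4722.2 → 4722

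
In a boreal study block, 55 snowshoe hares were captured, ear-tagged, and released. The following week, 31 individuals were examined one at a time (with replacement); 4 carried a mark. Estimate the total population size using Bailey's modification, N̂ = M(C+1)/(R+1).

N = 352

N̂ = 55·(31+1)/(4+1) = 55·32/5 = 1760/5 = 352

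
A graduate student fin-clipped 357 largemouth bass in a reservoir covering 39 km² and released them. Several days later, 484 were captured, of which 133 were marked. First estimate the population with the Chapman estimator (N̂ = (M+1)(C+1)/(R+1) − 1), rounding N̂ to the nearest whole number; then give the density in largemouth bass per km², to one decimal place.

N̂ = 358·485/134 − 1 = 173630/134 − 1 ≈ 1294.7 → 1295
Density = N̂ / area = 1295 / 39 ≈ 33.21 → 33.2 per km²

density ≈ 33.2 largemouth bass per km²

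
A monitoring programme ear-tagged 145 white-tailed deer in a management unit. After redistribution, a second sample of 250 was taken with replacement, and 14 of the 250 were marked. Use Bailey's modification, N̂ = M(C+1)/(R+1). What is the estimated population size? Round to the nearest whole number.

N ≈ 2426

N̂ = 145·(250+1)/(14+1) = 145·251/15 = 36395/15 ≈ 2426.3 → 2426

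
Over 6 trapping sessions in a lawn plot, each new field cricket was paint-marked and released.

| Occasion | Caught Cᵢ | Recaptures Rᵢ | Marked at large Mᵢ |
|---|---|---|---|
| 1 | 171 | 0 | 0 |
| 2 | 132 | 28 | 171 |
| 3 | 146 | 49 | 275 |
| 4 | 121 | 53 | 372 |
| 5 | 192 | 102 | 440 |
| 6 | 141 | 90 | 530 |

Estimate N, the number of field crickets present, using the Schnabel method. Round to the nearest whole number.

Σ MᵢCᵢ = 0·171 + 171·132 + 275·146 + 372·121 + 440·192 + 530·141 = 0 + 22572 + 40150 + 45012 + 84480 + 74730 = 266944
Σ Rᵢ = 0 + 28 + 49 + 53 + 102 + 90 = 322
N̂ = 266944 / 322 ≈ 829.0 → 829

N ≈ 829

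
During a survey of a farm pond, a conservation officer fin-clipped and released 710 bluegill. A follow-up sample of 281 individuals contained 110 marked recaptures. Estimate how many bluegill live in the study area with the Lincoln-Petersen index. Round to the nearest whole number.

N = (710 × 281) / 110 = 199510 / 110 ≈ 1813.7 → 1814

N ≈ 1814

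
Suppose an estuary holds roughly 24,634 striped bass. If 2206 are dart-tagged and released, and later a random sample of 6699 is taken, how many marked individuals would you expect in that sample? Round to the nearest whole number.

expected recaptures ≈ 600

The marked fraction of the population is 2206/24634, so in a sample of 6699 expect C·(M/N) marked.
E[R] = 2206 × 6699 / 24634 = 14777994 / 24634 ≈ 599.9 → 600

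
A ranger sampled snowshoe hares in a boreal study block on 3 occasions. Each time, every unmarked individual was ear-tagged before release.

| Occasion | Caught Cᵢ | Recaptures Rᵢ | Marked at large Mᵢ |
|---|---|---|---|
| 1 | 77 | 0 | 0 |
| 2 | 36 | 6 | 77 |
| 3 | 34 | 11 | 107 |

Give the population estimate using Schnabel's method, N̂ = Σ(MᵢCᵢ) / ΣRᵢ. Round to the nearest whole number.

Σ MᵢCᵢ = 0·77 + 77·36 + 107·34 = 0 + 2772 + 3638 = 6410
Σ Rᵢ = 0 + 6 + 11 = 17
N̂ = 6410 / 17 ≈ 377.1 → 377

N ≈ 377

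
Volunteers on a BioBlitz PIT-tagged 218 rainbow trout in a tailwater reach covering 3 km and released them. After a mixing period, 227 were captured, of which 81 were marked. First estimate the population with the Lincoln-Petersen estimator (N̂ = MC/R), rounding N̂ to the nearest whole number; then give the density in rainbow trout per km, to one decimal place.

N̂ = 218·227/81 = 49486/81 ≈ 610.9 → 611
Density = N̂ / area = 611 / 3 ≈ 203.67 → 203.7 per km

density ≈ 203.7 rainbow trout per km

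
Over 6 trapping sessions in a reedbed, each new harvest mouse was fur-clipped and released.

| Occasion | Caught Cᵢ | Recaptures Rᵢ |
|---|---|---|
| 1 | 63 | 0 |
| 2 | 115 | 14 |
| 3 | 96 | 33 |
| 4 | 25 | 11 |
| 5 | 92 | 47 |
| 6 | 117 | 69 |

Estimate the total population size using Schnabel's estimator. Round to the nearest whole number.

N ≈ 484

Marked at large before each occasion: Mᵢ = Σⱼ<ᵢ (Cⱼ − Rⱼ) → M1=0, M2=63, M3=164, M4=227, M5=241, M6=286
Σ MᵢCᵢ = 0·63 + 63·115 + 164·96 + 227·25 + 241·92 + 286·117 = 0 + 7245 + 15744 + 5675 + 22172 + 33462 = 84298
Σ Rᵢ = 0 + 14 + 33 + 11 + 47 + 69 = 174
N̂ = 84298 / 174 ≈ 484.47 → 484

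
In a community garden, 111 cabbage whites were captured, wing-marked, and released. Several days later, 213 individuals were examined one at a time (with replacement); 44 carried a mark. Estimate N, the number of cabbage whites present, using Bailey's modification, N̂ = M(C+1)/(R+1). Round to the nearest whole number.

N ≈ 528

N̂ = 111·(213+1)/(44+1) = 111·214/45 = 23754/45 ≈ 527.9 → 528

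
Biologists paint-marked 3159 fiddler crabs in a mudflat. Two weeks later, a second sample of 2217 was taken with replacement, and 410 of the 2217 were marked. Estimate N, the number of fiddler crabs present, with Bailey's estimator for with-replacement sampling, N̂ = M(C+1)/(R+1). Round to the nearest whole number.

N̂ = 3159·(2217+1)/(410+1) = 3159·2218/411 = 7006662/411 ≈ 17047.8 → 17048

N ≈ 17,048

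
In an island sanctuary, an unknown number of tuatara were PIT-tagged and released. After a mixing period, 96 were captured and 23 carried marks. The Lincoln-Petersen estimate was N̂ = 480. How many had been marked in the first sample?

From N = M·C/R: M = N·R / C = 480·23 / 96 = 11040 / 96 = 115.

M = 115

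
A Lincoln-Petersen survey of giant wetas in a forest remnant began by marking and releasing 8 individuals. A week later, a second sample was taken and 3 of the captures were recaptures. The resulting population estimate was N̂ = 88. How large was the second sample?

From N = M·C/R: C = N·R / M = 88·3 / 8 = 264 / 8 = 33.

C = 33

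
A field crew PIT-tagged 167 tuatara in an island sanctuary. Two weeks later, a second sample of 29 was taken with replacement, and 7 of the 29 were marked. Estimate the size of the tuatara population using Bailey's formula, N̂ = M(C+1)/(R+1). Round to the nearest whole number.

N ≈ 626

N̂ = 167·(29+1)/(7+1) = 167·30/8 = 5010/8 ≈ 626.2 → 626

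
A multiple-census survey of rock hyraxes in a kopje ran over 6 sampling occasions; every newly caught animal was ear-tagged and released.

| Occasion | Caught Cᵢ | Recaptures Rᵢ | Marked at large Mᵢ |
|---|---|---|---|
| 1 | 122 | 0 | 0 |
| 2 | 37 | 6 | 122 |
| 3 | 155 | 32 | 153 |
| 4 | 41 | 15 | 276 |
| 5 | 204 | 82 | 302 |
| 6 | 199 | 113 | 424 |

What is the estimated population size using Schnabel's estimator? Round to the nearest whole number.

Σ MᵢCᵢ = 0·122 + 122·37 + 153·155 + 276·41 + 302·204 + 424·199 = 0 + 4514 + 23715 + 11316 + 61608 + 84376 = 185529
Σ Rᵢ = 0 + 6 + 32 + 15 + 82 + 113 = 248
N̂ = 185529 / 248 ≈ 748.1 → 748

N ≈ 748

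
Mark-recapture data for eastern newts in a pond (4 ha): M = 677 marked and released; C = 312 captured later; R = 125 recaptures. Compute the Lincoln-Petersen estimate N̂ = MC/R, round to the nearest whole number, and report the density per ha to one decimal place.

density ≈ 422.5 eastern newts per ha

N̂ = 677·312/125 = 211224/125 ≈ 1689.8 → 1690
Density = N̂ / area = 1690 / 4 ≈ 422.50 → 422.5 per ha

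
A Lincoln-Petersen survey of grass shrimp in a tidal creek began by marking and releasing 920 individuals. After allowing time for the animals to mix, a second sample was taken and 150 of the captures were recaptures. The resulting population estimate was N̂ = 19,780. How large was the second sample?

From N = M·C/R: C = N·R / M = 19780·150 / 920 = 2967000 / 920 = 3225.

C = 3225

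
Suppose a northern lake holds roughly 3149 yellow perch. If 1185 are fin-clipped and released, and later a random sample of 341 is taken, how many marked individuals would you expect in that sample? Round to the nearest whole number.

Expected recaptures E[R] = M·C / N.
E[R] = 1185 × 341 / 3149 = 404085 / 3149 ≈ 128.3 → 128

expected recaptures ≈ 128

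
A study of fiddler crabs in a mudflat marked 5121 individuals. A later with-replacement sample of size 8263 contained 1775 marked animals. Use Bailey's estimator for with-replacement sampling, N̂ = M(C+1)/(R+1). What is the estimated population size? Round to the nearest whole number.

N̂ = 5121·(8263+1)/(1775+1) = 5121·8264/1776 = 42319944/1776 ≈ 23828.8 → 23829

N ≈ 23,829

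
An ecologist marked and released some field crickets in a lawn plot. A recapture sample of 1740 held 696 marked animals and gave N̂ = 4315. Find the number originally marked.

From N = M·C/R: M = N·R / C = 4315·696 / 1740 = 3003240 / 1740 = 1726.

M = 1726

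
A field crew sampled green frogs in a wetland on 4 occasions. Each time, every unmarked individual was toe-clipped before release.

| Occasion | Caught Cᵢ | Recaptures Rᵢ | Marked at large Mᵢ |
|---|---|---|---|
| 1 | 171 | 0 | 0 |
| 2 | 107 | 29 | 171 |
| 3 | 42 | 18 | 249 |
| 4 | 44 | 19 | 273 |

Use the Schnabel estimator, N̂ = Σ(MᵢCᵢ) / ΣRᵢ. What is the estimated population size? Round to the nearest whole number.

Σ MᵢCᵢ = 0·171 + 171·107 + 249·42 + 273·44 = 0 + 18297 + 10458 + 12012 = 40767
Σ Rᵢ = 0 + 29 + 18 + 19 = 66
N̂ = 40767 / 66 ≈ 617.7 → 618

N ≈ 618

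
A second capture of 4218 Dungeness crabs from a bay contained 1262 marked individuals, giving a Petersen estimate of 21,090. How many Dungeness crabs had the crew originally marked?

M = 6310

From N = M·C/R: M = N·R / C = 21090·1262 / 4218 = 26615580 / 4218 = 6310.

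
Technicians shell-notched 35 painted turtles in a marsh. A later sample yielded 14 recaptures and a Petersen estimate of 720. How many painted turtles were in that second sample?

From N = M·C/R: C = N·R / M = 720·14 / 35 = 10080 / 35 = 288.

C = 288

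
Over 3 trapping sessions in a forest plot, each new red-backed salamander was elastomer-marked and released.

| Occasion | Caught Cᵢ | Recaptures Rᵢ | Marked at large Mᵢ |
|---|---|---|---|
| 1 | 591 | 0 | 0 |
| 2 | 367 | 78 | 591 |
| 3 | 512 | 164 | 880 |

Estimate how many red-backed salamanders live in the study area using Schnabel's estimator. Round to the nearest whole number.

Σ MᵢCᵢ = 0·591 + 591·367 + 880·512 = 0 + 216897 + 450560 = 667457
Σ Rᵢ = 0 + 78 + 164 = 242
N̂ = 667457 / 242 ≈ 2758.1 → 2758

N ≈ 2758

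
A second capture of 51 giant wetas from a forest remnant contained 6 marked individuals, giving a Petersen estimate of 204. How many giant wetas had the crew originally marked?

M = 24

From N = M·C/R: M = N·R / C = 204·6 / 51 = 1224 / 51 = 24.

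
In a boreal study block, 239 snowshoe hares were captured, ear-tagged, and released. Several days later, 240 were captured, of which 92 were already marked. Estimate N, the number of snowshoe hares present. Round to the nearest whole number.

N = (239 × 240) / 92 = 57360 / 92 ≈ 623.48 → 623

N ≈ 623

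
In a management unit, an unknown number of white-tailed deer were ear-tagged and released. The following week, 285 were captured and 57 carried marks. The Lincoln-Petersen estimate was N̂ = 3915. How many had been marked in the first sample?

M = 783

From N = M·C/R: M = N·R / C = 3915·57 / 285 = 223155 / 285 = 783.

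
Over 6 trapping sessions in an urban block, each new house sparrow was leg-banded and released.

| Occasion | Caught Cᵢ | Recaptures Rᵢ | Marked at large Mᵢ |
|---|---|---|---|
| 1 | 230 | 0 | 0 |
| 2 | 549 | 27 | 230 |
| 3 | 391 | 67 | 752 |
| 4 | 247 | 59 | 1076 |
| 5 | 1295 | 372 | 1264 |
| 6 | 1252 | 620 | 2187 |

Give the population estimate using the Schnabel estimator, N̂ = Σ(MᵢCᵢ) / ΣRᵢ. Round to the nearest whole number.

N ≈ 4420

Σ MᵢCᵢ = 0·230 + 230·549 + 752·391 + 1076·247 + 1264·1295 + 2187·1252 = 0 + 126270 + 294032 + 265772 + 1636880 + 2738124 = 5061078
Σ Rᵢ = 0 + 27 + 67 + 59 + 372 + 620 = 1145
N̂ = 5061078 / 1145 ≈ 4420.2 → 4420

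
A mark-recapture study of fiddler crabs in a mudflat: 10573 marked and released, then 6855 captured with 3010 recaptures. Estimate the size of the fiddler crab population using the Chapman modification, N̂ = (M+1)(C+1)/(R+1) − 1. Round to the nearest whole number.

N ≈ 24,076

N̂ = (10573+1)(6855+1)/(3010+1) − 1 = 10574·6856/3011 − 1
= 72495344/3011 − 1 ≈ 24076.8 − 1 ≈ 24075.8 → 24076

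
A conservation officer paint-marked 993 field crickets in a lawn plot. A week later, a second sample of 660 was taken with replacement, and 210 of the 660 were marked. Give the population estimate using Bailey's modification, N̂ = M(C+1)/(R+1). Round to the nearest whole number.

N̂ = 993·(660+1)/(210+1) = 993·661/211 = 656373/211 ≈ 3110.8 → 3111

N ≈ 3111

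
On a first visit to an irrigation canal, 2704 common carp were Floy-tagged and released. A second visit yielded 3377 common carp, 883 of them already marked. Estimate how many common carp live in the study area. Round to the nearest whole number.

N = (2704 × 3377) / 883 = 9131408 / 883 ≈ 10341.3 → 10341

N ≈ 10,341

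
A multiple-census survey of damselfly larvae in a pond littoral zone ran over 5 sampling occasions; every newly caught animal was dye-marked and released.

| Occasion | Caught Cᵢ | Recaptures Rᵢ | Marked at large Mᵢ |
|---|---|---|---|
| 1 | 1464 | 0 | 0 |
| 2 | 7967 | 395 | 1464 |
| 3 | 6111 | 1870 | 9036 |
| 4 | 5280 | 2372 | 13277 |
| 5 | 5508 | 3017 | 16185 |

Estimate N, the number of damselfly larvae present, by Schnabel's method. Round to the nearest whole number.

N ≈ 29,544

Σ MᵢCᵢ = 0·1464 + 1464·7967 + 9036·6111 + 13277·5280 + 16185·5508 = 0 + 11663688 + 55218996 + 70102560 + 89146980 = 226132224
Σ Rᵢ = 0 + 395 + 1870 + 2372 + 3017 = 7654
N̂ = 226132224 / 7654 ≈ 29544.3 → 29544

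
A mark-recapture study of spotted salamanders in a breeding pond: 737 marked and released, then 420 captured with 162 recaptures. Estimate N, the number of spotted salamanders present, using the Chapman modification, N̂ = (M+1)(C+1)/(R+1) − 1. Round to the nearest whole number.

N̂ = (737+1)(420+1)/(162+1) − 1 = 738·421/163 − 1
= 310698/163 − 1 ≈ 1906.1 − 1 ≈ 1905.1 → 1905

N ≈ 1905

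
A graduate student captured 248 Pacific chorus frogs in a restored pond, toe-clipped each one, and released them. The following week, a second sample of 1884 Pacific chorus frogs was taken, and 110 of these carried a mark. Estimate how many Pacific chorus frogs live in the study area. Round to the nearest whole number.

N = (248 × 1884) / 110 = 467232 / 110 ≈ 4247.6 → 4248

N ≈ 4248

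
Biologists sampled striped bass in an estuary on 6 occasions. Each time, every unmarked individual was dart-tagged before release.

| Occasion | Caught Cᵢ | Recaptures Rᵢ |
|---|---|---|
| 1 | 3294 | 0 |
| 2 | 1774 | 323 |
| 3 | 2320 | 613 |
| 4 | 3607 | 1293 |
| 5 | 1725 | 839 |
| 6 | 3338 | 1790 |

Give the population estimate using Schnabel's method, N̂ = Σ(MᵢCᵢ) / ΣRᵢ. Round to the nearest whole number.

N ≈ 18,004

Marked at large before each occasion: Mᵢ = Σⱼ<ᵢ (Cⱼ − Rⱼ) → M1=0, M2=3294, M3=4745, M4=6452, M5=8766, M6=9652
Σ MᵢCᵢ = 0·3294 + 3294·1774 + 4745·2320 + 6452·3607 + 8766·1725 + 9652·3338 = 0 + 5843556 + 11008400 + 23272364 + 15121350 + 32218376 = 87464046
Σ Rᵢ = 0 + 323 + 613 + 1293 + 839 + 1790 = 4858
N̂ = 87464046 / 4858 ≈ 18004.1 → 18004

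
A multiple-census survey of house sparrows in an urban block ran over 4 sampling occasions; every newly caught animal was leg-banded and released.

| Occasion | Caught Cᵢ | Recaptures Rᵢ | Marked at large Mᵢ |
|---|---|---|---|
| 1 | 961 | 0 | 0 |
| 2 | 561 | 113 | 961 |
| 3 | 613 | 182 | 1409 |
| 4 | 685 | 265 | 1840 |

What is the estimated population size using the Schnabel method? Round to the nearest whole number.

Σ MᵢCᵢ = 0·961 + 961·561 + 1409·613 + 1840·685 = 0 + 539121 + 863717 + 1260400 = 2663238
Σ Rᵢ = 0 + 113 + 182 + 265 = 560
N̂ = 2663238 / 560 ≈ 4755.8 → 4756

N ≈ 4756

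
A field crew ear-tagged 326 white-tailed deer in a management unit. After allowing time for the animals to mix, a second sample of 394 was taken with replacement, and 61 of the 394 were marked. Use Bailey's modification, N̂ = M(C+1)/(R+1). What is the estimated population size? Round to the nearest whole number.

N̂ = 326·(394+1)/(61+1) = 326·395/62 = 128770/62 ≈ 2076.9 → 2077

N ≈ 2077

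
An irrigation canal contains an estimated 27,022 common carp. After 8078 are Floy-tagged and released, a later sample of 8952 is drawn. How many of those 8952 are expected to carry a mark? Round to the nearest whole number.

The marked fraction of the population is 8078/27022, so in a sample of 8952 expect C·(M/N) marked.
E[R] = 8078 × 8952 / 27022 = 72314256 / 27022 ≈ 2676.1 → 2676

expected recaptures ≈ 2676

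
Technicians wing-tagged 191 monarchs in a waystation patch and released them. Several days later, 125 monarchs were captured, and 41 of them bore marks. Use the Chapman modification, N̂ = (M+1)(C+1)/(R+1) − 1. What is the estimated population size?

N = 575

N̂ = (191+1)(125+1)/(41+1) − 1 = 192·126/42 − 1
= 24192/42 − 1 = 576 − 1 = 575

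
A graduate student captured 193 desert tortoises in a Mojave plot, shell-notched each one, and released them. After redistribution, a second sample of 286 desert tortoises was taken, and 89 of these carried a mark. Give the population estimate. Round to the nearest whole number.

N ≈ 620

N = (193 × 286) / 89 = 55198 / 89 ≈ 620.2 → 620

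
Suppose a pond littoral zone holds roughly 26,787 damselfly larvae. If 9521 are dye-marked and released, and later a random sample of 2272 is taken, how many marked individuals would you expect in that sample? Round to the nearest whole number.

expected recaptures ≈ 808

The marked fraction of the population is 9521/26787, so in a sample of 2272 expect C·(M/N) marked.
E[R] = 9521 × 2272 / 26787 = 21631712 / 26787 ≈ 807.5 → 808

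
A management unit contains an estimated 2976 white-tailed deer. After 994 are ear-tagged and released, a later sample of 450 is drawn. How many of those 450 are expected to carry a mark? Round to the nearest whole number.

expected recaptures ≈ 150

Expected recaptures E[R] = M·C / N.
E[R] = 994 × 450 / 2976 = 447300 / 2976 ≈ 150.3 → 150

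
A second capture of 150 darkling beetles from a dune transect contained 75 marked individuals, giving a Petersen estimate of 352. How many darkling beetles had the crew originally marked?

M = 176

From N = M·C/R: M = N·R / C = 352·75 / 150 = 26400 / 150 = 176.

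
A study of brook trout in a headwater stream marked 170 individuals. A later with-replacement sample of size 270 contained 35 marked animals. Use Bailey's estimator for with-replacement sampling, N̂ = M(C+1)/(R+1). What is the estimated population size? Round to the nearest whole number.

N̂ = 170·(270+1)/(35+1) = 170·271/36 = 46070/36 ≈ 1279.7 → 1280

N ≈ 1280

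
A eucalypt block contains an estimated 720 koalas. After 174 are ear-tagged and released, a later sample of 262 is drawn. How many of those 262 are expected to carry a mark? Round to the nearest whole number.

expected recaptures ≈ 63

Expected recaptures E[R] = M·C / N.
E[R] = 174 × 262 / 720 = 45588 / 720 ≈ 63.3 → 63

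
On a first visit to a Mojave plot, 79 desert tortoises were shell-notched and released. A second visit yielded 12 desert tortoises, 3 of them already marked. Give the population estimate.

Lincoln-Petersen assumes M/N = R/C, so N = M·C / R.
N = (79 × 12) / 3 = 948 / 3 = 316

N = 316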